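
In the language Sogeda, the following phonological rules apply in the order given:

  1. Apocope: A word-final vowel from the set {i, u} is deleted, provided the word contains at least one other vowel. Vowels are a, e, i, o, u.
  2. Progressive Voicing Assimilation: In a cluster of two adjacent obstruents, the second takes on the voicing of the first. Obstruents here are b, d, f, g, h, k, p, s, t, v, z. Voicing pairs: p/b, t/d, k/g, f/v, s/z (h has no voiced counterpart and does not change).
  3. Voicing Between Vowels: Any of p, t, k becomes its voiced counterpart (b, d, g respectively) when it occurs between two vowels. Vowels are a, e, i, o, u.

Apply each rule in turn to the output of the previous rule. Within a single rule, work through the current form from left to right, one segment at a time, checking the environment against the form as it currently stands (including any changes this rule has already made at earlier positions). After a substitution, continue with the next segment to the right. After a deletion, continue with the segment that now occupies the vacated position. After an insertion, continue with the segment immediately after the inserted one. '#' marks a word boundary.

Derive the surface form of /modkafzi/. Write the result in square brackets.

[modgafs]

1 Apocope: [modkafzi] → [modkafz]
2 Progressive Voicing Assimilation: [modkafz] → [modgafs]
3 Voicing Between Vowels: no change — [modgafs]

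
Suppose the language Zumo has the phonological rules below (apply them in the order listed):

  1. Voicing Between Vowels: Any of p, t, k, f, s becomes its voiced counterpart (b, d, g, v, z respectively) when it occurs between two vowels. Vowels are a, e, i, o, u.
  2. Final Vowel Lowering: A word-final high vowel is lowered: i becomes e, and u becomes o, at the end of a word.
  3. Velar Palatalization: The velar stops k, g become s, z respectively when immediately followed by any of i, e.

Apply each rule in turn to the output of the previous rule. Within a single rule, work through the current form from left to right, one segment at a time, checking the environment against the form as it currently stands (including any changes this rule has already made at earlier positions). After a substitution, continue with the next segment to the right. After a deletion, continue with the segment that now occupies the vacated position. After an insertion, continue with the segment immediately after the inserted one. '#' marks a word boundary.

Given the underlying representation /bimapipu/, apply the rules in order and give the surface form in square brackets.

1 Voicing Between Vowels: [bimapipu] → [bimabibu]
2 Final Vowel Lowering: [bimabibu] → [bimabibo]
3 Velar Palatalization: no change — [bimabibo]

[bimabibo]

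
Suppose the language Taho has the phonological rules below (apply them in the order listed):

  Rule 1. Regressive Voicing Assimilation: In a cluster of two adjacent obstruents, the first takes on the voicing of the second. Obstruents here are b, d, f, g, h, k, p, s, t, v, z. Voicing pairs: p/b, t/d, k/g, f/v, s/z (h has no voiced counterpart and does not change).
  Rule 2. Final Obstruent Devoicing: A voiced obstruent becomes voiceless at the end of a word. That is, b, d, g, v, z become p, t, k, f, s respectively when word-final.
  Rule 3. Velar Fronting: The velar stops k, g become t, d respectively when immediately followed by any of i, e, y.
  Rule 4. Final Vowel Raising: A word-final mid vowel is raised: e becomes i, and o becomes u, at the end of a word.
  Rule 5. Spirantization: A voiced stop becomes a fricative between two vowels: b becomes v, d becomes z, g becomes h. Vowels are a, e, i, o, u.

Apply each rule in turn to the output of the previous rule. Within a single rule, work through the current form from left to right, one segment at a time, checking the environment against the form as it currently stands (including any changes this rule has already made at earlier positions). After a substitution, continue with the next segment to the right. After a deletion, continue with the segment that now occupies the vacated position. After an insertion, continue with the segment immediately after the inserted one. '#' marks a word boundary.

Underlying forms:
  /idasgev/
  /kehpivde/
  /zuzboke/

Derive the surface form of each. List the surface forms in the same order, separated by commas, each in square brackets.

/idasgev/:
  Rule 1 Regressive Voicing Assimilation: [idasgev] → [idazgev]
  Rule 2 Final Obstruent Devoicing: [idazgev] → [idazgef]
  Rule 3 Velar Fronting: [idazgef] → [idazdef]
  Rule 4 Final Vowel Raising: no change — [idazdef]
  Rule 5 Spirantization: [idazdef] → [izazdef]
/kehpivde/:
  Rule 1 Regressive Voicing Assimilation: no change — [kehpivde]
  Rule 2 Final Obstruent Devoicing: no change — [kehpivde]
  Rule 3 Velar Fronting: [kehpivde] → [tehpivde]
  Rule 4 Final Vowel Raising: [tehpivde] → [tehpivdi]
  Rule 5 Spirantization: no change — [tehpivdi]
/zuzboke/:
  Rule 1 Regressive Voicing Assimilation: no change — [zuzboke]
  Rule 2 Final Obstruent Devoicing: no change — [zuzboke]
  Rule 3 Velar Fronting: [zuzboke] → [zuzbote]
  Rule 4 Final Vowel Raising: [zuzbote] → [zuzboti]
  Rule 5 Spirantization: no change — [zuzboti]

[izazdef], [tehpivdi], [zuzboti]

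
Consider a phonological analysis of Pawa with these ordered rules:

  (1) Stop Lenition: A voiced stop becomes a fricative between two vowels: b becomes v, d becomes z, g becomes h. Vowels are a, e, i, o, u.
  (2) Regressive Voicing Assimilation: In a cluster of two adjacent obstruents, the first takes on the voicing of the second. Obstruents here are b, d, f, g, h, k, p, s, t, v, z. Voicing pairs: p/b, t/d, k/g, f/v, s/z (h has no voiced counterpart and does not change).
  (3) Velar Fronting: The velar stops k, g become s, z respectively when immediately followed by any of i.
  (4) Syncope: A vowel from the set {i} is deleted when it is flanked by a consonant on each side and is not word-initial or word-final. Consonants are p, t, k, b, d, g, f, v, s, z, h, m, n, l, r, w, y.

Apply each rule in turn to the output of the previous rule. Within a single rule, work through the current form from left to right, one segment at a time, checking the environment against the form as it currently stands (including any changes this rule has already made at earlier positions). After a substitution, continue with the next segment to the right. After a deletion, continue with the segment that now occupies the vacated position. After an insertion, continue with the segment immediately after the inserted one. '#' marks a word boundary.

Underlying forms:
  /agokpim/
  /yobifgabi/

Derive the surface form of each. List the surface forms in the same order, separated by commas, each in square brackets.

[ahokpm], [yovvgavi]

/agokpim/:
  (1) Stop Lenition: [agokpim] → [ahokpim]
  (2) Regressive Voicing Assimilation: no change — [ahokpim]
  (3) Velar Fronting: no change — [ahokpim]
  (4) Syncope: [ahokpim] → [ahokpm]
/yobifgabi/:
  (1) Stop Lenition: [yobifgabi] → [yovifgavi]
  (2) Regressive Voicing Assimilation: [yovifgavi] → [yovivgavi]
  (3) Velar Fronting: no change — [yovivgavi]
  (4) Syncope: [yovivgavi] → [yovvgavi]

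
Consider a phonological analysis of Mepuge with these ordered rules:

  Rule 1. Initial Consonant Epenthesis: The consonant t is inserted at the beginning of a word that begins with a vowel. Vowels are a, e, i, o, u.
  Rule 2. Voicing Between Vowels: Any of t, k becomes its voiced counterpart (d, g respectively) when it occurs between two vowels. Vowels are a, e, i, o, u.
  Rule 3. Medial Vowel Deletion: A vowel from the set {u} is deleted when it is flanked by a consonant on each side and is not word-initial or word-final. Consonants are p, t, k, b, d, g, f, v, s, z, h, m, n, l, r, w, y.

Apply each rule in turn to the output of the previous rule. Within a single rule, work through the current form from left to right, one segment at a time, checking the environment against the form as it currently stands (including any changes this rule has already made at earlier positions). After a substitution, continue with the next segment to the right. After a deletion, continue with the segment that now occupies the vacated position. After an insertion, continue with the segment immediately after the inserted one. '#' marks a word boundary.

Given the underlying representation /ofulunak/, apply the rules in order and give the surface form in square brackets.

[toflnak]

Rule 1 Initial Consonant Epenthesis: [ofulunak] → [tofulunak]
Rule 2 Voicing Between Vowels: no change — [tofulunak]
Rule 3 Medial Vowel Deletion: [tofulunak] → [toflnak]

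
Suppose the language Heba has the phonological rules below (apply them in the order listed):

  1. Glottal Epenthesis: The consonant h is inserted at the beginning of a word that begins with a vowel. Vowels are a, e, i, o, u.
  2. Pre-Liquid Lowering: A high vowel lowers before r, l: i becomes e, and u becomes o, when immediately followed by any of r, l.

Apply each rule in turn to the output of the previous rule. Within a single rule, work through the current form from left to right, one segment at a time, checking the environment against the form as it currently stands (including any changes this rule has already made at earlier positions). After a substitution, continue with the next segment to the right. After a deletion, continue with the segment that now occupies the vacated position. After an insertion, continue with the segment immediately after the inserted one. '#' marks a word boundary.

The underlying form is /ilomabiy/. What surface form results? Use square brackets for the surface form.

1 Glottal Epenthesis: [ilomabiy] → [hilomabiy]
2 Pre-Liquid Lowering: [hilomabiy] → [helomabiy]

[helomabiy]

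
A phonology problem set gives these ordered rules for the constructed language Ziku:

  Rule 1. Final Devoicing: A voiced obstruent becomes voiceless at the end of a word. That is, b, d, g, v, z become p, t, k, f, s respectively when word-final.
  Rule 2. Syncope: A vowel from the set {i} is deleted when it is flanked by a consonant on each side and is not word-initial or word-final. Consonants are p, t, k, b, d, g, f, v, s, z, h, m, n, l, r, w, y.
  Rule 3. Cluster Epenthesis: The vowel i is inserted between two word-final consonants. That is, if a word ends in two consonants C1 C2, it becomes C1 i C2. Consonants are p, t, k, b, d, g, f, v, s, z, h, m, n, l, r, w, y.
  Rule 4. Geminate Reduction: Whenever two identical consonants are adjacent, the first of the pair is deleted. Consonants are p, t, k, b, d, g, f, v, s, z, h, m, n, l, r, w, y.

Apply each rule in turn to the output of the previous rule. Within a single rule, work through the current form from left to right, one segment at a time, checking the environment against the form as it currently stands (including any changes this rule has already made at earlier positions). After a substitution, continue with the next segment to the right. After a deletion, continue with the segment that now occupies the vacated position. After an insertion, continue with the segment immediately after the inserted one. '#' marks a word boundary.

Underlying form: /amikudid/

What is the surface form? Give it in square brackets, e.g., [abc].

[amkudit]

Rule 1 Final Devoicing: [amikudid] → [amikudit]
Rule 2 Syncope: [amikudit] → [amkudt]
Rule 3 Cluster Epenthesis: [amkudt] → [amkudit]
Rule 4 Geminate Reduction: no change — [amkudit]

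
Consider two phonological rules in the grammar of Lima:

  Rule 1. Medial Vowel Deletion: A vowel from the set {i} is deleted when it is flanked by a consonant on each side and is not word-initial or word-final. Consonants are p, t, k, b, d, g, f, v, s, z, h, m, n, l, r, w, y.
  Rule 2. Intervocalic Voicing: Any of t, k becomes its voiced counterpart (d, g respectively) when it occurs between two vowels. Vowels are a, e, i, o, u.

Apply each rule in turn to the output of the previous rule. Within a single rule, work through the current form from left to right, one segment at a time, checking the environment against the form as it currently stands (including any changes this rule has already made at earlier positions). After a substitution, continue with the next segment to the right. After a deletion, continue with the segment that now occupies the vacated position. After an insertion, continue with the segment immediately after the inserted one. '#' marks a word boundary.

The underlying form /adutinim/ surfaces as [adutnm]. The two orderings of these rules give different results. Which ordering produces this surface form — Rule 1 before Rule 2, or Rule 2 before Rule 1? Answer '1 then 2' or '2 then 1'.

1 then 2

Order 1 then 2:
  1 Medial Vowel Deletion: [adutinim] → [adutnm]
  2 Intervocalic Voicing: no change — [adutnm]
  result: [adutnm]
Order 2 then 1:
  2 Intervocalic Voicing: [adutinim] → [adudinim]
  1 Medial Vowel Deletion: [adudinim] → [adudnm]
  result: [adudnm]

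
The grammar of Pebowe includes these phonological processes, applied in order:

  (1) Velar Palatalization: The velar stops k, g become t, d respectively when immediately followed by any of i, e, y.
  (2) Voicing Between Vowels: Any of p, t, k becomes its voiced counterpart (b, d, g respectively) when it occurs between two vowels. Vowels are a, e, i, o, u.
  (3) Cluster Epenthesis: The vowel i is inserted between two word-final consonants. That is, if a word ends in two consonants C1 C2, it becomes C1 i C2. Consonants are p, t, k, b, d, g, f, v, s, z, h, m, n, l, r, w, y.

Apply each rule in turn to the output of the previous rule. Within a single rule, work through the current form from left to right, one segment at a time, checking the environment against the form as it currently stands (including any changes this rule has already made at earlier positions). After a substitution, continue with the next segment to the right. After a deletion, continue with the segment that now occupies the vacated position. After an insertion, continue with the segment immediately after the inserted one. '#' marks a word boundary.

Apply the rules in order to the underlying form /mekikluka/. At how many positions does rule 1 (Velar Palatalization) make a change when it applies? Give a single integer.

(1) Velar Palatalization: [mekikluka] → [metikluka]
(2) Voicing Between Vowels: [metikluka] → [medikluga]
(3) Cluster Epenthesis: no change — [medikluga]
Rule 1 changed 1 position(s).

1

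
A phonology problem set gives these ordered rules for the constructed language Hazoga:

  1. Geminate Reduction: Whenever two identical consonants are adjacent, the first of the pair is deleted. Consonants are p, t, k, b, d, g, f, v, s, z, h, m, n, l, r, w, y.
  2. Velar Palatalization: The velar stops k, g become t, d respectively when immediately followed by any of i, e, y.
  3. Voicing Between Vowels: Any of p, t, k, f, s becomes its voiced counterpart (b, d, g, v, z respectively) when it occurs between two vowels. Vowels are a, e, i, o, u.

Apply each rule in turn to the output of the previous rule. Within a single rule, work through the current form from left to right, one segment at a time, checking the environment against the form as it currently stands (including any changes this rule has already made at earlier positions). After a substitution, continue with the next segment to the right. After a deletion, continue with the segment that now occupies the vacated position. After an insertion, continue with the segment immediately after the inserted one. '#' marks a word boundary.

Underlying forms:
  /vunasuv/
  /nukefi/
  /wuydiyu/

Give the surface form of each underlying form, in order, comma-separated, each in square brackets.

/vunasuv/:
  1 Geminate Reduction: no change — [vunasuv]
  2 Velar Palatalization: no change — [vunasuv]
  3 Voicing Between Vowels: [vunasuv] → [vunazuv]
/nukefi/:
  1 Geminate Reduction: no change — [nukefi]
  2 Velar Palatalization: [nukefi] → [nutefi]
  3 Voicing Between Vowels: [nutefi] → [nudevi]
/wuydiyu/:
  1 Geminate Reduction: no change — [wuydiyu]
  2 Velar Palatalization: no change — [wuydiyu]
  3 Voicing Between Vowels: no change — [wuydiyu]

[vunazuv], [nudevi], [wuydiyu]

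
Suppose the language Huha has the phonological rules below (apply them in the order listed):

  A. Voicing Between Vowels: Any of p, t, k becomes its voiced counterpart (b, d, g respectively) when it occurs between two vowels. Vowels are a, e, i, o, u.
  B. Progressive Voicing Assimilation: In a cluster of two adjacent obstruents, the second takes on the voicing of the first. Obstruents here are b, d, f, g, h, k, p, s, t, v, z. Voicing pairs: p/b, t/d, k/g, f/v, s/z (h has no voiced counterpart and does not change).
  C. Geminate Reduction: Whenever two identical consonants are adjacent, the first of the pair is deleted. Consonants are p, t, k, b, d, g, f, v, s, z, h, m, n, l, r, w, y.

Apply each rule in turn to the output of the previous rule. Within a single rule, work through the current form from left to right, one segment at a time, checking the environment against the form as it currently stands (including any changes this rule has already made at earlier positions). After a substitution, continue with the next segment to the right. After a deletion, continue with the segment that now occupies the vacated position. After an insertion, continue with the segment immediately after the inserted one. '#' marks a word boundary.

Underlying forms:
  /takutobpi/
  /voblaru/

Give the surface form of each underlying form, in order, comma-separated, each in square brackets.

/takutobpi/:
  A Voicing Between Vowels: [takutobpi] → [tagudobpi]
  B Progressive Voicing Assimilation: [tagudobpi] → [tagudobbi]
  C Geminate Reduction: [tagudobbi] → [tagudobi]
/voblaru/:
  A Voicing Between Vowels: no change — [voblaru]
  B Progressive Voicing Assimilation: no change — [voblaru]
  C Geminate Reduction: no change — [voblaru]

[tagudobi], [voblaru]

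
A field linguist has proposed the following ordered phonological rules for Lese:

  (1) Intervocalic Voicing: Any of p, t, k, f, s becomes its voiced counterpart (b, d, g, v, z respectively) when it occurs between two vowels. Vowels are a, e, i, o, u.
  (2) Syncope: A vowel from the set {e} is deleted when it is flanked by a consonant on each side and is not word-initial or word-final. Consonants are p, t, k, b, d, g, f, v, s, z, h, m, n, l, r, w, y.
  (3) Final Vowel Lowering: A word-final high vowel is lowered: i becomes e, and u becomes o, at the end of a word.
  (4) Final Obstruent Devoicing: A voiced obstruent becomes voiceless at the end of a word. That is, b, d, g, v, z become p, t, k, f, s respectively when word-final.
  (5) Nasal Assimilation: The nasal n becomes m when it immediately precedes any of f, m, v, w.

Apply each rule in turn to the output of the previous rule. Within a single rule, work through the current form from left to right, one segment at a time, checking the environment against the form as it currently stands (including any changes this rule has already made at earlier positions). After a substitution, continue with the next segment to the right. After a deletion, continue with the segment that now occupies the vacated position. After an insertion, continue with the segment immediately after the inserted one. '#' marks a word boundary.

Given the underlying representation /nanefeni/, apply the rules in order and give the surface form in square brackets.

(1) Intervocalic Voicing: [nanefeni] → [naneveni]
(2) Syncope: [naneveni] → [nanvni]
(3) Final Vowel Lowering: [nanvni] → [nanvne]
(4) Final Obstruent Devoicing: no change — [nanvne]
(5) Nasal Assimilation: [nanvne] → [namvne]

[namvne]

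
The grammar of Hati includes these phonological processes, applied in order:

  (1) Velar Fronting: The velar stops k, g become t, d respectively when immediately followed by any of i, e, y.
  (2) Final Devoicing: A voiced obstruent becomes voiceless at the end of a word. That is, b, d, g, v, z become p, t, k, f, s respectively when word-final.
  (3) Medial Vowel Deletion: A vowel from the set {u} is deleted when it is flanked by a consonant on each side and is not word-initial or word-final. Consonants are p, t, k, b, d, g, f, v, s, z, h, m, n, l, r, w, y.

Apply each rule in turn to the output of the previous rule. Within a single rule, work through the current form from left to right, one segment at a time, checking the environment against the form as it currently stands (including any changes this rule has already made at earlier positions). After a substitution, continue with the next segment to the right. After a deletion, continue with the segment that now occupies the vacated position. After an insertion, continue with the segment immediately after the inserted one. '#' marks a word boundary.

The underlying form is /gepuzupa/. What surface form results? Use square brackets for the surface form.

[depzpa]

(1) Velar Fronting: [gepuzupa] → [depuzupa]
(2) Final Devoicing: no change — [depuzupa]
(3) Medial Vowel Deletion: [depuzupa] → [depzpa]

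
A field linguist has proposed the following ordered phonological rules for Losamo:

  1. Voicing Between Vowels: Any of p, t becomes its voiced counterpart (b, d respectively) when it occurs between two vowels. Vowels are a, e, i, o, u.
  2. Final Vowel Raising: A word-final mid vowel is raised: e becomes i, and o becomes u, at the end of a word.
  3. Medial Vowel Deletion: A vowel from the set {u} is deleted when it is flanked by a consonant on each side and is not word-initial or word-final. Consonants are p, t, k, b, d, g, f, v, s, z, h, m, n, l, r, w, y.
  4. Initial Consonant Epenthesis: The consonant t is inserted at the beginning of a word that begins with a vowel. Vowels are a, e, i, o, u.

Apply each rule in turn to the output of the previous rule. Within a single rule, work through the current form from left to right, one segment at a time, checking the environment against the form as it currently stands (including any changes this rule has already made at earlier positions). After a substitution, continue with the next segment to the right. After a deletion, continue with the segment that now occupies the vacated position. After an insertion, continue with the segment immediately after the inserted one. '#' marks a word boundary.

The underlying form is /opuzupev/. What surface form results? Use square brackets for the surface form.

[tobzbev]

1 Voicing Between Vowels: [opuzupev] → [obuzubev]
2 Final Vowel Raising: no change — [obuzubev]
3 Medial Vowel Deletion: [obuzubev] → [obzbev]
4 Initial Consonant Epenthesis: [obzbev] → [tobzbev]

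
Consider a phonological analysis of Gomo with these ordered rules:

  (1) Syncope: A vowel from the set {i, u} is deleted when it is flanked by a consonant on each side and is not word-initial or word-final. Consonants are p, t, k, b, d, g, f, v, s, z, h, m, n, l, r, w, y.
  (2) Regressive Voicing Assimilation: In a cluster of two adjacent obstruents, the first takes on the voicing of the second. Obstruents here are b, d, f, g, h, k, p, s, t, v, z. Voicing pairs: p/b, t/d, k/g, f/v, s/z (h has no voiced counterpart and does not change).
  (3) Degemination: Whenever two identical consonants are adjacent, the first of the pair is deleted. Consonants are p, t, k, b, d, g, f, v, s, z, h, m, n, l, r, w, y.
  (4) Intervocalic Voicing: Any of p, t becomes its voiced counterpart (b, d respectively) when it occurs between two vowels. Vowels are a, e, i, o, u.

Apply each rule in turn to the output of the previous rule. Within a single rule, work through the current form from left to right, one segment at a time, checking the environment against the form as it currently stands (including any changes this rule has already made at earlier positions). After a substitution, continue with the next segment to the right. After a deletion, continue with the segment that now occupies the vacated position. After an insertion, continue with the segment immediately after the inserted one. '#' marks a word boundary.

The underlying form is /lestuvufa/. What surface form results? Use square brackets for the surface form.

[lesdfa]

(1) Syncope: [lestuvufa] → [lestvfa]
(2) Regressive Voicing Assimilation: [lestvfa] → [lesdffa]
(3) Degemination: [lesdffa] → [lesdfa]
(4) Intervocalic Voicing: no change — [lesdfa]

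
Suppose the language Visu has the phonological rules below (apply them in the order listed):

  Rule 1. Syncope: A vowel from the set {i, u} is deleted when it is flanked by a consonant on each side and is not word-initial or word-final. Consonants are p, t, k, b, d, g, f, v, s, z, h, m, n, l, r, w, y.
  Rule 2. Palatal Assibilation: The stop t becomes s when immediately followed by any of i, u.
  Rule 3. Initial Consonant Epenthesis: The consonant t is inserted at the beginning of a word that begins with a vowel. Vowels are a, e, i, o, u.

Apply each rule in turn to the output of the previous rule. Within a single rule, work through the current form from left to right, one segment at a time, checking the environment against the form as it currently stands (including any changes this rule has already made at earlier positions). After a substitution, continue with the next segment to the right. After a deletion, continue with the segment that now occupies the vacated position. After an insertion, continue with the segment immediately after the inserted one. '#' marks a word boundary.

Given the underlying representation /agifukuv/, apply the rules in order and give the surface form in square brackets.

[tagfkv]

Rule 1 Syncope: [agifukuv] → [agfkv]
Rule 2 Palatal Assibilation: no change — [agfkv]
Rule 3 Initial Consonant Epenthesis: [agfkv] → [tagfkv]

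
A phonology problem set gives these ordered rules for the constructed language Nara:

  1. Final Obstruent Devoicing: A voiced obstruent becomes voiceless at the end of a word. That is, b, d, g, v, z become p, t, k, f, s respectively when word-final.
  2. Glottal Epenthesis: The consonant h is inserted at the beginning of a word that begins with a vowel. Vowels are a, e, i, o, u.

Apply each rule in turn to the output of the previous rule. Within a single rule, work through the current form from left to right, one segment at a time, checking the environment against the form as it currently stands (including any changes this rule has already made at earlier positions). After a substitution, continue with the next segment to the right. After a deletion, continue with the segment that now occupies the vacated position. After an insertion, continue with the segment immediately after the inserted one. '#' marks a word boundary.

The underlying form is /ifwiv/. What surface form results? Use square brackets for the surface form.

1 Final Obstruent Devoicing: [ifwiv] → [ifwif]
2 Glottal Epenthesis: [ifwif] → [hifwif]

[hifwif]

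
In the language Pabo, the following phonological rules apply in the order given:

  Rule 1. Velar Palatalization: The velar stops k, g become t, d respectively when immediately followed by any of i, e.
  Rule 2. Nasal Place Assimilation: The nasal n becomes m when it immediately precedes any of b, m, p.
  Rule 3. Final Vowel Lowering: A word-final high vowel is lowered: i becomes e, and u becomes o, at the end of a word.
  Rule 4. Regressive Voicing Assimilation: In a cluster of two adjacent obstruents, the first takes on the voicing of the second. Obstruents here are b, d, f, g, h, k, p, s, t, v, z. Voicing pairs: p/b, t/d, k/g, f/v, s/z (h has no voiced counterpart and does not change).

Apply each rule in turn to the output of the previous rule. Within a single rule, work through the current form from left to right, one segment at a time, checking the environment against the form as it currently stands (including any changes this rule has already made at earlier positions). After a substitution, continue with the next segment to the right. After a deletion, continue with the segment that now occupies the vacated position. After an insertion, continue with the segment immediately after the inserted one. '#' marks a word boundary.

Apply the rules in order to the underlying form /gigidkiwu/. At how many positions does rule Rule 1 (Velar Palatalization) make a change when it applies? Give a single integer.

3

Rule 1 Velar Palatalization: [gigidkiwu] → [dididtiwu]
Rule 2 Nasal Place Assimilation: no change — [dididtiwu]
Rule 3 Final Vowel Lowering: [dididtiwu] → [dididtiwo]
Rule 4 Regressive Voicing Assimilation: [dididtiwo] → [didittiwo]
Rule Rule 1 changed 3 position(s).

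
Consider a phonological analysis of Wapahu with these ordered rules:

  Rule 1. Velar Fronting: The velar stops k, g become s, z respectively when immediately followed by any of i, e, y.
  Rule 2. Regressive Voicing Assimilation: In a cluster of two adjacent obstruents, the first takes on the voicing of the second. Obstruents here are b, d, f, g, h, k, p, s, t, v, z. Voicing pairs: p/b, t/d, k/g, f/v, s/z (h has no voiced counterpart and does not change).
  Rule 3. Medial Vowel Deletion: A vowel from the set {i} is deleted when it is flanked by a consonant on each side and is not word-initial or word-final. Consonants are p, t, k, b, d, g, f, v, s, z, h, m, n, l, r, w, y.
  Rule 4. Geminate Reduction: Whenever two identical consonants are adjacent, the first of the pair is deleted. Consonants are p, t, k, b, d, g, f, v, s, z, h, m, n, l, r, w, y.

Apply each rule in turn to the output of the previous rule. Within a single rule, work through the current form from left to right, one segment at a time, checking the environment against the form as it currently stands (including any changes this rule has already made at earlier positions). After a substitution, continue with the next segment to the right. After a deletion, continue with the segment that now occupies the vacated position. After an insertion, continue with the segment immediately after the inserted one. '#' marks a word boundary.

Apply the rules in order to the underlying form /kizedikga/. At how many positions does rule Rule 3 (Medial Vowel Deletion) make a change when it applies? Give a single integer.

2

Rule 1 Velar Fronting: [kizedikga] → [sizedikga]
Rule 2 Regressive Voicing Assimilation: [sizedikga] → [sizedigga]
Rule 3 Medial Vowel Deletion: [sizedigga] → [szedgga]
Rule 4 Geminate Reduction: [szedgga] → [szedga]
Rule Rule 3 changed 2 position(s).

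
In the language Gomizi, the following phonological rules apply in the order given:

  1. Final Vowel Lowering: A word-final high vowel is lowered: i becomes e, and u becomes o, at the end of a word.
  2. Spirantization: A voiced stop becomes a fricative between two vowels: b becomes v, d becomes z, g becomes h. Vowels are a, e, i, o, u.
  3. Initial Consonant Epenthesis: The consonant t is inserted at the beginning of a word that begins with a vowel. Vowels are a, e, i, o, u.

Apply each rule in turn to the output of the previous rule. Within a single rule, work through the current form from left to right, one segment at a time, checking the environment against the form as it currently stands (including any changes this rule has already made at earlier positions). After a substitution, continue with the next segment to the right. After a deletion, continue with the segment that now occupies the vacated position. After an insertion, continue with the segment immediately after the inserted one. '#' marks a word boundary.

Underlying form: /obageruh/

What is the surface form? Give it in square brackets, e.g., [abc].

1 Final Vowel Lowering: no change — [obageruh]
2 Spirantization: [obageruh] → [ovaheruh]
3 Initial Consonant Epenthesis: [ovaheruh] → [tovaheruh]

[tovaheruh]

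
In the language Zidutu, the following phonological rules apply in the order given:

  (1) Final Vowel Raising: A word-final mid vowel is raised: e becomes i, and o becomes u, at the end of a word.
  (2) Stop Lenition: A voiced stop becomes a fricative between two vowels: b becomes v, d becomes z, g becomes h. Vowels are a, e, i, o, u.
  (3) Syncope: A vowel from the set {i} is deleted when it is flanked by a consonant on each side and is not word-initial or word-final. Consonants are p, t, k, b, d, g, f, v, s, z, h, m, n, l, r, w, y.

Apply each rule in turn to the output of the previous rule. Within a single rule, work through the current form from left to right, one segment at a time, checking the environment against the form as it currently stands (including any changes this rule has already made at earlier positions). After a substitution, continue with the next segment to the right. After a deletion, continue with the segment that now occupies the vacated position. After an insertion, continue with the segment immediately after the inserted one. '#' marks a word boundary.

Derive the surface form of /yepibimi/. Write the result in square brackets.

(1) Final Vowel Raising: no change — [yepibimi]
(2) Stop Lenition: [yepibimi] → [yepivimi]
(3) Syncope: [yepivimi] → [yepvmi]

[yepvmi]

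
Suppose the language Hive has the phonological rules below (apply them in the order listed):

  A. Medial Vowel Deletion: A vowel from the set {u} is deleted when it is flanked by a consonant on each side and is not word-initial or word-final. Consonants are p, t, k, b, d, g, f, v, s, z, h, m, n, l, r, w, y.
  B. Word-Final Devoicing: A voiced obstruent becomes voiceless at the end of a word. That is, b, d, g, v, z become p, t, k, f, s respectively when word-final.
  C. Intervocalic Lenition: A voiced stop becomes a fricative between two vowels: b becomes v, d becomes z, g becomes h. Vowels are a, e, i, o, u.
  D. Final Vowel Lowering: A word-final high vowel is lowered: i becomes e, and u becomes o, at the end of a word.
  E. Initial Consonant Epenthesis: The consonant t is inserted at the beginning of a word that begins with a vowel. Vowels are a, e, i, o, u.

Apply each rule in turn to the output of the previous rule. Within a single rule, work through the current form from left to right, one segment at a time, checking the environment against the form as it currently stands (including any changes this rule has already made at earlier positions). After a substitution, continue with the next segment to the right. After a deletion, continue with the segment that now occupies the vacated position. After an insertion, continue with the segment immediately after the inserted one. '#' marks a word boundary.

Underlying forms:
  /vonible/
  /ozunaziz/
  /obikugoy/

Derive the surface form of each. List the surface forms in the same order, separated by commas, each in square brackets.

/vonible/:
  A Medial Vowel Deletion: no change — [vonible]
  B Word-Final Devoicing: no change — [vonible]
  C Intervocalic Lenition: no change — [vonible]
  D Final Vowel Lowering: no change — [vonible]
  E Initial Consonant Epenthesis: no change — [vonible]
/ozunaziz/:
  A Medial Vowel Deletion: [ozunaziz] → [oznaziz]
  B Word-Final Devoicing: [oznaziz] → [oznazis]
  C Intervocalic Lenition: no change — [oznazis]
  D Final Vowel Lowering: no change — [oznazis]
  E Initial Consonant Epenthesis: [oznazis] → [toznazis]
/obikugoy/:
  A Medial Vowel Deletion: [obikugoy] → [obikgoy]
  B Word-Final Devoicing: no change — [obikgoy]
  C Intervocalic Lenition: [obikgoy] → [ovikgoy]
  D Final Vowel Lowering: no change — [ovikgoy]
  E Initial Consonant Epenthesis: [ovikgoy] → [tovikgoy]

[vonible], [toznazis], [tovikgoy]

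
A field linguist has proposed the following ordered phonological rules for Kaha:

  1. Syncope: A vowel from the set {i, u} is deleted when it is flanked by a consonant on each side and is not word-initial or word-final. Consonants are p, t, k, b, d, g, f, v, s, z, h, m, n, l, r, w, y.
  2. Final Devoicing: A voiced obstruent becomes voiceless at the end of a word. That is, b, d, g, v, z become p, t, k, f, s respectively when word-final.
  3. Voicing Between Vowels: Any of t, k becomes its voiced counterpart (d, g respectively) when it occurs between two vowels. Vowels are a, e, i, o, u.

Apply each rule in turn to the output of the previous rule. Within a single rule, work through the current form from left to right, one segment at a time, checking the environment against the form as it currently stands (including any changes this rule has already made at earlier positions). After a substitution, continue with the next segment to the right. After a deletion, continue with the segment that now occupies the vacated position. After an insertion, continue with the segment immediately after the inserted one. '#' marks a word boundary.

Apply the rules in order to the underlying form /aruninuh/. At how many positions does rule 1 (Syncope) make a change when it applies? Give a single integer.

1 Syncope: [aruninuh] → [arnnh]
2 Final Devoicing: no change — [arnnh]
3 Voicing Between Vowels: no change — [arnnh]
Rule 1 changed 3 position(s).

3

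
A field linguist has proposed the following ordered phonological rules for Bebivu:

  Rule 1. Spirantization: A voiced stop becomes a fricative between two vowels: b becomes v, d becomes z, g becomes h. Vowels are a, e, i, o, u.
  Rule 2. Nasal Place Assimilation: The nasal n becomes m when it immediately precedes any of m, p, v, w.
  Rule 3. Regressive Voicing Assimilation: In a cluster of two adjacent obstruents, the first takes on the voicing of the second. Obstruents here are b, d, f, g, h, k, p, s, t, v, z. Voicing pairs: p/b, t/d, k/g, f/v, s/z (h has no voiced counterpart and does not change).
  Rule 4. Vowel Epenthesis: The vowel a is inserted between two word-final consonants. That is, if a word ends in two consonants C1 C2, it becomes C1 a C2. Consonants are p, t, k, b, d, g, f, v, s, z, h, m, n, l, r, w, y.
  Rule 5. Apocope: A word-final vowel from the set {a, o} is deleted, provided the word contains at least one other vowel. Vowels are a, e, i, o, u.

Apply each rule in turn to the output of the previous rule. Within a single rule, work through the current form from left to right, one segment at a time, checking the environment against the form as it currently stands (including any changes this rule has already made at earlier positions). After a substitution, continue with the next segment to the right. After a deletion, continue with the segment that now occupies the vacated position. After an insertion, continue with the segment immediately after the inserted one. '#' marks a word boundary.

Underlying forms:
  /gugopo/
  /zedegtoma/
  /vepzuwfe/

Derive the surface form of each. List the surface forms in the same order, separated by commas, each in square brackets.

[guhop], [zezektom], [vebzuwfe]

/gugopo/:
  Rule 1 Spirantization: [gugopo] → [guhopo]
  Rule 2 Nasal Place Assimilation: no change — [guhopo]
  Rule 3 Regressive Voicing Assimilation: no change — [guhopo]
  Rule 4 Vowel Epenthesis: no change — [guhopo]
  Rule 5 Apocope: [guhopo] → [guhop]
/zedegtoma/:
  Rule 1 Spirantization: [zedegtoma] → [zezegtoma]
  Rule 2 Nasal Place Assimilation: no change — [zezegtoma]
  Rule 3 Regressive Voicing Assimilation: [zezegtoma] → [zezektoma]
  Rule 4 Vowel Epenthesis: no change — [zezektoma]
  Rule 5 Apocope: [zezektoma] → [zezektom]
/vepzuwfe/:
  Rule 1 Spirantization: no change — [vepzuwfe]
  Rule 2 Nasal Place Assimilation: no change — [vepzuwfe]
  Rule 3 Regressive Voicing Assimilation: [vepzuwfe] → [vebzuwfe]
  Rule 4 Vowel Epenthesis: no change — [vebzuwfe]
  Rule 5 Apocope: no change — [vebzuwfe]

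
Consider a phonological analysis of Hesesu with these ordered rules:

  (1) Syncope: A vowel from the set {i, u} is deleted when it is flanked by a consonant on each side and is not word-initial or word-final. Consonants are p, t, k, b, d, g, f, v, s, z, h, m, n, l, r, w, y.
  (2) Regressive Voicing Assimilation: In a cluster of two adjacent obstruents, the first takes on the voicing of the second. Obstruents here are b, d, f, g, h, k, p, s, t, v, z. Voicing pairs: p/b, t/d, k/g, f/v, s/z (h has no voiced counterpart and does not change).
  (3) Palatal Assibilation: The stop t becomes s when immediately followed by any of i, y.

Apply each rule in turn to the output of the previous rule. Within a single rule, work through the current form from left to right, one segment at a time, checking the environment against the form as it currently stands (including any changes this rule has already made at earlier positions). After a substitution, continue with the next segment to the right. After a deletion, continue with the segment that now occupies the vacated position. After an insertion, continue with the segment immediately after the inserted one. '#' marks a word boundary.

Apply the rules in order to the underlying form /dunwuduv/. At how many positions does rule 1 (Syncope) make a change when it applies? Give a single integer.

3

(1) Syncope: [dunwuduv] → [dnwdv]
(2) Regressive Voicing Assimilation: no change — [dnwdv]
(3) Palatal Assibilation: no change — [dnwdv]
Rule 1 changed 3 position(s).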